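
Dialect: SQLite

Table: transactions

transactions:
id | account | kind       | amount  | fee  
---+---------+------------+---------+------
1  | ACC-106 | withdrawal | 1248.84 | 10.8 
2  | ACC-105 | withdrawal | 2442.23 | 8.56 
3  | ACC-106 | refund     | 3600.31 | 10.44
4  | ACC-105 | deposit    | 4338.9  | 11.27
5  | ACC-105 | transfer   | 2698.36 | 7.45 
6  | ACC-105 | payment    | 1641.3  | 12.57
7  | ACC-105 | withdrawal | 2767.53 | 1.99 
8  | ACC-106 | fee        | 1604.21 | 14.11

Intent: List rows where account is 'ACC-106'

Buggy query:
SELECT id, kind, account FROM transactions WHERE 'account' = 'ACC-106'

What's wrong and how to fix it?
Bug: 'account' in single quotes is a string literal, not the column; the comparison is literal-vs-literal and never true

Fix: Remove the quotes around the column name (or use double quotes for an identifier)

Corrected query:
SELECT id, kind, account FROM transactions WHERE account = 'ACC-106'

Result:
id | kind       | account
---+------------+--------
1  | withdrawal | ACC-106
3  | refund     | ACC-106
8  | fee        | ACC-106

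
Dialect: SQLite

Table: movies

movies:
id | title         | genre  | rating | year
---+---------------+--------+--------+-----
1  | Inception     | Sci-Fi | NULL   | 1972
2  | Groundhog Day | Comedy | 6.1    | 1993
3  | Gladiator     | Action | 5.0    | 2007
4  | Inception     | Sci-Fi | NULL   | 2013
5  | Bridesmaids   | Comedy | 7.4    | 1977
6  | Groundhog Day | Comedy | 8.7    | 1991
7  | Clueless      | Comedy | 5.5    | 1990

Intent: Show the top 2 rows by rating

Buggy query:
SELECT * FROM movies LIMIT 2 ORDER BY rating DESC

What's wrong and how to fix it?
Bug: ORDER BY cannot follow LIMIT; LIMIT is the final clause

Fix: Swap the clauses: ORDER BY first, then LIMIT

Corrected query:
SELECT * FROM movies ORDER BY rating DESC LIMIT 2

Result:
id | title         | genre  | rating | year
---+---------------+--------+--------+-----
6  | Groundhog Day | Comedy | 8.7    | 1991
5  | Bridesmaids   | Comedy | 7.4    | 1977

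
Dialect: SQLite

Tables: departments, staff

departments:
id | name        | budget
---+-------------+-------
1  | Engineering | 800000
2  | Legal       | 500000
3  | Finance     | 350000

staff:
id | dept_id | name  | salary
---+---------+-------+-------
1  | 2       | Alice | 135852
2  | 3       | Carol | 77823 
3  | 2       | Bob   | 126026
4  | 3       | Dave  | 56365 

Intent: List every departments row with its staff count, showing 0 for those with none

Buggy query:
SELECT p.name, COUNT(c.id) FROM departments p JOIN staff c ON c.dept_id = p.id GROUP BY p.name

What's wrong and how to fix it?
Bug: An inner join excludes parents with zero children

Fix: Switch to LEFT JOIN to retain unmatched parent rows

Corrected query:
SELECT p.name, COUNT(c.id) FROM departments p LEFT JOIN staff c ON c.dept_id = p.id GROUP BY p.name

Result:
name        | COUNT(c.id)
------------+------------
Engineering | 0          
Finance     | 2          
Legal       | 2          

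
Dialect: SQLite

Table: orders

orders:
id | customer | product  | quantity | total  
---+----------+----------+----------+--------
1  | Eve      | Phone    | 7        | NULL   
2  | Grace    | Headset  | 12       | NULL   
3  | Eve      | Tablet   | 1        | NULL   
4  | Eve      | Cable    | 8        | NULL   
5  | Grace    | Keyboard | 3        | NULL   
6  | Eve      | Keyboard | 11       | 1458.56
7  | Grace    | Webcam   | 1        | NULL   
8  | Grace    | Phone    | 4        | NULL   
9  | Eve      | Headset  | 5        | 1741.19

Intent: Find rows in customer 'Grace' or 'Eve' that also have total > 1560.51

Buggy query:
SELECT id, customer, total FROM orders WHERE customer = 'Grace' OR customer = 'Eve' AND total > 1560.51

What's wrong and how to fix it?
Bug: Without parentheses, AND is evaluated before OR, so the total filter only applies to the 'Eve' branch

Fix: Group the OR with parentheses (or use IN), then AND the threshold

Corrected query:
SELECT id, customer, total FROM orders WHERE (customer = 'Grace' OR customer = 'Eve') AND total > 1560.51

Result:
id | customer | total  
---+----------+--------
9  | Eve      | 1741.19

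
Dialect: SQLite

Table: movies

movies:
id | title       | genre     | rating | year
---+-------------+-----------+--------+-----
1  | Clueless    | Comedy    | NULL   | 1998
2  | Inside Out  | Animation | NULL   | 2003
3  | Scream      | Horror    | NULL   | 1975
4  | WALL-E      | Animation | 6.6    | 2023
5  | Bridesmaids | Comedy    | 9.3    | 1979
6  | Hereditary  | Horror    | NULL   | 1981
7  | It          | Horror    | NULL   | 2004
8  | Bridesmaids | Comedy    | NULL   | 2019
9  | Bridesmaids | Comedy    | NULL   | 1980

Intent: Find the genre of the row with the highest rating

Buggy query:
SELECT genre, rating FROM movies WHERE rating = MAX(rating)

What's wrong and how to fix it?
Bug: MAX(rating) is an aggregate and cannot be used directly in WHERE

Fix: Use a subquery: WHERE rating = (SELECT MAX(rating) FROM movies)

Corrected query:
SELECT genre, rating FROM movies WHERE rating = (SELECT MAX(rating) FROM movies)

Result:
genre  | rating
-------+-------
Comedy | 9.3   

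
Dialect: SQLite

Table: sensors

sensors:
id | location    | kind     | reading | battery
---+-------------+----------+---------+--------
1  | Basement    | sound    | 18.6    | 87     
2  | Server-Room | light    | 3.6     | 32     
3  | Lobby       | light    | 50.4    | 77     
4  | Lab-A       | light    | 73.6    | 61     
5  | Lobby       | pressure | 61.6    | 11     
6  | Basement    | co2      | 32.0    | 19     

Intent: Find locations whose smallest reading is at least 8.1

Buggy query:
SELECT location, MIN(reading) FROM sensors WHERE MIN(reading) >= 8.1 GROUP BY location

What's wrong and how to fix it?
Bug: Aggregates like MIN are computed per group after WHERE runs

Fix: Use HAVING for the per-group MIN condition

Corrected query:
SELECT location, MIN(reading) FROM sensors GROUP BY location HAVING MIN(reading) >= 8.1

Result:
location | MIN(reading)
---------+-------------
Basement | 18.6        
Lab-A    | 73.6        
Lobby    | 50.4        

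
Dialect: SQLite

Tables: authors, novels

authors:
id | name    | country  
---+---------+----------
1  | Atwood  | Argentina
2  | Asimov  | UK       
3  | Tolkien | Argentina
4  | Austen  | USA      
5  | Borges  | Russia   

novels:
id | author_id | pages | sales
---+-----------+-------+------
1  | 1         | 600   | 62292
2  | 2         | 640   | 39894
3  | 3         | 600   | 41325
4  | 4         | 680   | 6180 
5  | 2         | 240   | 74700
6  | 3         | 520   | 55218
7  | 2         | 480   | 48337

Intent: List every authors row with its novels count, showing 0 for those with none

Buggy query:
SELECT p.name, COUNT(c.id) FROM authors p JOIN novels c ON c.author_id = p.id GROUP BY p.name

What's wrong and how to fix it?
Bug: An inner join excludes parents with zero children

Fix: Use LEFT JOIN so parents without children still appear (COUNT(c.id) gives 0)

Corrected query:
SELECT p.name, COUNT(c.id) FROM authors p LEFT JOIN novels c ON c.author_id = p.id GROUP BY p.name

Result:
name    | COUNT(c.id)
--------+------------
Asimov  | 3          
Atwood  | 1          
Austen  | 1          
Borges  | 0          
Tolkien | 2          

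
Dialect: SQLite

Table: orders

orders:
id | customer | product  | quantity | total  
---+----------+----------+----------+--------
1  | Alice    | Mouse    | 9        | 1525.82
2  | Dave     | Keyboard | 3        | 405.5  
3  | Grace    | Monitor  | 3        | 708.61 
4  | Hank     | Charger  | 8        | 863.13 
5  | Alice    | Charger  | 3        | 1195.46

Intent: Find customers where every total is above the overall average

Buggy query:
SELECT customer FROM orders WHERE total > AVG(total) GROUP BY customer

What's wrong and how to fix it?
Bug: WHERE evaluates per row before aggregation, so AVG() is unavailable

Fix: Use a subquery for AVG and a HAVING MIN(...) filter so the condition holds for every row in the group

Corrected query:
SELECT customer FROM orders GROUP BY customer HAVING MIN(total) > (SELECT AVG(total) FROM orders)

Result:
customer
--------
Alice   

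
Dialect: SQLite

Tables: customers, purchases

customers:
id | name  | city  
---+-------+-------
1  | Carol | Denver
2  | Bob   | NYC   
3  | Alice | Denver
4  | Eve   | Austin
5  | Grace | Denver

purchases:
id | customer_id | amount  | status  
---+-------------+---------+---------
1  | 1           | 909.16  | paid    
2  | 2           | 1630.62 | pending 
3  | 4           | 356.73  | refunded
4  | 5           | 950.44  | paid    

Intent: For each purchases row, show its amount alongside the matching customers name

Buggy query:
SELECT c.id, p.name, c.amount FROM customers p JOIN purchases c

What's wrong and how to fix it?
Bug: Missing join condition: each purchases row is matched to all customers rows instead of just its own

Fix: Add ON c.customer_id = p.id to the JOIN

Corrected query:
SELECT c.id, p.name, c.amount FROM customers p JOIN purchases c ON c.customer_id = p.id

Result:
id | name  | amount 
---+-------+--------
1  | Carol | 909.16 
2  | Bob   | 1630.62
3  | Eve   | 356.73 
4  | Grace | 950.44 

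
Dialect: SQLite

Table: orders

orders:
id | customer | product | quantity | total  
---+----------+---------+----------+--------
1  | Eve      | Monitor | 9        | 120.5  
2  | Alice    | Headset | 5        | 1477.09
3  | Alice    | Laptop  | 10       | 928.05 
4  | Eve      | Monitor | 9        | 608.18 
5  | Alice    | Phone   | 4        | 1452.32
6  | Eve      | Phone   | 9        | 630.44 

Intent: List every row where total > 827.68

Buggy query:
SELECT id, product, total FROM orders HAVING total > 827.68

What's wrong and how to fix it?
Bug: This is a non-aggregate query (no GROUP BY, no aggregates), so in SQLite the HAVING clause is invalid here; a row-level condition belongs in WHERE

Fix: Replace HAVING with WHERE since the condition applies to individual rows

Corrected query:
SELECT id, product, total FROM orders WHERE total > 827.68

Result:
id | product | total  
---+---------+--------
2  | Headset | 1477.09
3  | Laptop  | 928.05 
5  | Phone   | 1452.32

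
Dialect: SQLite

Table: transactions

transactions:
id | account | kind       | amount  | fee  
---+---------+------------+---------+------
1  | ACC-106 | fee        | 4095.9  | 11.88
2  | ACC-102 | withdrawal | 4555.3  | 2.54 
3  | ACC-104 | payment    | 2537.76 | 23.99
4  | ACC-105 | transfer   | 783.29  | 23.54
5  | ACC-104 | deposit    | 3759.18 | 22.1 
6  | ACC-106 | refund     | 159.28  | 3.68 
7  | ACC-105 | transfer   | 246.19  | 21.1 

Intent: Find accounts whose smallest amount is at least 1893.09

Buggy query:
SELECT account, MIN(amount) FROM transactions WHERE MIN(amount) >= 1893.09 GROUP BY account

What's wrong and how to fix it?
Bug: Aggregates like MIN are computed per group after WHERE runs

Fix: Replace WHERE with HAVING after the GROUP BY

Corrected query:
SELECT account, MIN(amount) FROM transactions GROUP BY account HAVING MIN(amount) >= 1893.09

Result:
account | MIN(amount)
--------+------------
ACC-102 | 4555.3     
ACC-104 | 2537.76    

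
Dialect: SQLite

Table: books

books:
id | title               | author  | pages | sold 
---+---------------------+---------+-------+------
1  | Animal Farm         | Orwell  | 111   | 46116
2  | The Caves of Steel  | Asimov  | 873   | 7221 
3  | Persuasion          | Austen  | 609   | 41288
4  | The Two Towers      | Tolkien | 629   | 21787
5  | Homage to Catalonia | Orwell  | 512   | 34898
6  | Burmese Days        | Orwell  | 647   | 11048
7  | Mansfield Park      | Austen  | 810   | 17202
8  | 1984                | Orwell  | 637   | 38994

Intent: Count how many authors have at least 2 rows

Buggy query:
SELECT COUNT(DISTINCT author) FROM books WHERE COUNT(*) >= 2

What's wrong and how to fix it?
Bug: WHERE filters individual rows, not groups, so a group-level COUNT is invalid there

Fix: Use a subquery that GROUPs and filters with HAVING, then count its rows

Corrected query:
SELECT COUNT(*) FROM (SELECT author FROM books GROUP BY author HAVING COUNT(*) >= 2)

Result:
COUNT(*)
--------
2       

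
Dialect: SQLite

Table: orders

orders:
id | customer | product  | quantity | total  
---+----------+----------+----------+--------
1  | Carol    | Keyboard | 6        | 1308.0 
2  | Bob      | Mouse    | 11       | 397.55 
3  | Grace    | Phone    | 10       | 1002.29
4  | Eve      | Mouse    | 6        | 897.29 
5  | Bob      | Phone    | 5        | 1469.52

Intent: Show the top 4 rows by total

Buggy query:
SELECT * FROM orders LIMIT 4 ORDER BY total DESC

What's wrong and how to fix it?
Bug: ORDER BY cannot follow LIMIT; LIMIT is the final clause

Fix: Sort with ORDER BY, then apply LIMIT

Corrected query:
SELECT * FROM orders ORDER BY total DESC LIMIT 4

Result:
id | customer | product  | quantity | total  
---+----------+----------+----------+--------
5  | Bob      | Phone    | 5        | 1469.52
1  | Carol    | Keyboard | 6        | 1308   
3  | Grace    | Phone    | 10       | 1002.29
4  | Eve      | Mouse    | 6        | 897.29 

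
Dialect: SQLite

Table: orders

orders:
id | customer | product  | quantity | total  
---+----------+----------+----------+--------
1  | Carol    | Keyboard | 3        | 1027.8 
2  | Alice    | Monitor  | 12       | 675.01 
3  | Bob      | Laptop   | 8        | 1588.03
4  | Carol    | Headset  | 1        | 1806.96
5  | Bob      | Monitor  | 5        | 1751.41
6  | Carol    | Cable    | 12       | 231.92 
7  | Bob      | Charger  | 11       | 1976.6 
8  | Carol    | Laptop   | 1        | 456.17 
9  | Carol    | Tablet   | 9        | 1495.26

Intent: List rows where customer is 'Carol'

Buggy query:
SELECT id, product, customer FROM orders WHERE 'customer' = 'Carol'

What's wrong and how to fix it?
Bug: 'customer' in single quotes is a string literal, not the column; the comparison is literal-vs-literal and never true

Fix: Remove the quotes around the column name (or use double quotes for an identifier)

Corrected query:
SELECT id, product, customer FROM orders WHERE customer = 'Carol'

Result:
id | product  | customer
---+----------+---------
1  | Keyboard | Carol   
4  | Headset  | Carol   
6  | Cable    | Carol   
8  | Laptop   | Carol   
9  | Tablet   | Carol   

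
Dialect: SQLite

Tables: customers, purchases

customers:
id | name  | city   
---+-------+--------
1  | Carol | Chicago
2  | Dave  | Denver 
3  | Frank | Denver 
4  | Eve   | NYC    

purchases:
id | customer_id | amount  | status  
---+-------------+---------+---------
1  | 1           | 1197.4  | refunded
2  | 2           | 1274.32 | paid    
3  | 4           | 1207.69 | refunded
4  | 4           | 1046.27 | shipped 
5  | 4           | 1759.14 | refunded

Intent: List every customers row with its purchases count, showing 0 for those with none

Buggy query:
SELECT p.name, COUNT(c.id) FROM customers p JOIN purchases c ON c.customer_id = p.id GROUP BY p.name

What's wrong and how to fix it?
Bug: INNER JOIN drops customers rows that have no matching purchases rows

Fix: Switch to LEFT JOIN to retain unmatched parent rows

Corrected query:
SELECT p.name, COUNT(c.id) FROM customers p LEFT JOIN purchases c ON c.customer_id = p.id GROUP BY p.name

Result:
name  | COUNT(c.id)
------+------------
Carol | 1          
Dave  | 1          
Eve   | 3          
Frank | 0          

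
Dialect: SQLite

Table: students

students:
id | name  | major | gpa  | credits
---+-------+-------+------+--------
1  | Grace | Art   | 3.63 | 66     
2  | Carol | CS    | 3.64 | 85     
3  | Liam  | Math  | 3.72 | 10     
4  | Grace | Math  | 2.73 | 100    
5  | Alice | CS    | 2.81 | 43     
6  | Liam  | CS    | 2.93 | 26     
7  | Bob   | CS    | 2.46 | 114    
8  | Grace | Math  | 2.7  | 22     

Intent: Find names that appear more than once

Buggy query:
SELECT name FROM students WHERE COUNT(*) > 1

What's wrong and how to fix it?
Bug: COUNT(*) is an aggregate and cannot be used in WHERE

Fix: GROUP BY name, then filter groups with HAVING COUNT(*) > 1

Corrected query:
SELECT name FROM students GROUP BY name HAVING COUNT(*) > 1

Result:
name 
-----
Grace
Liam 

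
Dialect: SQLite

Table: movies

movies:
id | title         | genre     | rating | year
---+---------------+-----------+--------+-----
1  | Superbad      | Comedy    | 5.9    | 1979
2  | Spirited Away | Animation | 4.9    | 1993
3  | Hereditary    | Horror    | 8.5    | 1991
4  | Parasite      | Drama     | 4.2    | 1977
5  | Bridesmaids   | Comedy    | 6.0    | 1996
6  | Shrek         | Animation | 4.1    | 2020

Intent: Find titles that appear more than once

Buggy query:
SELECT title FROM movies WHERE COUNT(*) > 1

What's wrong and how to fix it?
Bug: WHERE can't reference COUNT(*); aggregates are computed after WHERE

Fix: GROUP BY title, then filter groups with HAVING COUNT(*) > 1

Corrected query:
SELECT title FROM movies GROUP BY title HAVING COUNT(*) > 1

Result:
(no rows)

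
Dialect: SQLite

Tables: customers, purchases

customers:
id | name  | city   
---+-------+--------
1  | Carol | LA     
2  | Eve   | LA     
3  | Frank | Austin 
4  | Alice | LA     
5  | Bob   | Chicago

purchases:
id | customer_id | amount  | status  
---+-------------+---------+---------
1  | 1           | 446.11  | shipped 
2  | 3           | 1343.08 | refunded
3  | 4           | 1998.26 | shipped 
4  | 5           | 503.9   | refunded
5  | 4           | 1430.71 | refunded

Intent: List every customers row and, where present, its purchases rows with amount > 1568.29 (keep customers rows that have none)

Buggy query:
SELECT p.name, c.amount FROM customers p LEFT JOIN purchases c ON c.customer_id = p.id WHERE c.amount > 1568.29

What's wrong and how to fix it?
Bug: A WHERE condition on the right-hand table after LEFT JOIN drops unmatched parents

Fix: Move the right-table condition into the ON clause so unmatched parents are kept

Corrected query:
SELECT p.name, c.amount FROM customers p LEFT JOIN purchases c ON c.customer_id = p.id AND c.amount > 1568.29

Result:
name  | amount 
------+--------
Carol | NULL   
Eve   | NULL   
Frank | NULL   
Alice | 1998.26
Bob   | NULL   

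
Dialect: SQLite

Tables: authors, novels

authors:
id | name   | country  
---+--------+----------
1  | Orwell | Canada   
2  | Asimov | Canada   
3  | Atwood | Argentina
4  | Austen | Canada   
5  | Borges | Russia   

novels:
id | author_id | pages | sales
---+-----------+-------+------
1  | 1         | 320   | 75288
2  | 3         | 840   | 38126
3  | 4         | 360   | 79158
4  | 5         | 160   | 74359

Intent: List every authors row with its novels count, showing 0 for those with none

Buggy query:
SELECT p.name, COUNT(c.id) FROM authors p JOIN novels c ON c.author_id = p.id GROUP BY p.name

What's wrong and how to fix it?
Bug: INNER JOIN drops authors rows that have no matching novels rows

Fix: Use LEFT JOIN so parents without children still appear (COUNT(c.id) gives 0)

Corrected query:
SELECT p.name, COUNT(c.id) FROM authors p LEFT JOIN novels c ON c.author_id = p.id GROUP BY p.name

Result:
name   | COUNT(c.id)
-------+------------
Asimov | 0          
Atwood | 1          
Austen | 1          
Borges | 1          
Orwell | 1          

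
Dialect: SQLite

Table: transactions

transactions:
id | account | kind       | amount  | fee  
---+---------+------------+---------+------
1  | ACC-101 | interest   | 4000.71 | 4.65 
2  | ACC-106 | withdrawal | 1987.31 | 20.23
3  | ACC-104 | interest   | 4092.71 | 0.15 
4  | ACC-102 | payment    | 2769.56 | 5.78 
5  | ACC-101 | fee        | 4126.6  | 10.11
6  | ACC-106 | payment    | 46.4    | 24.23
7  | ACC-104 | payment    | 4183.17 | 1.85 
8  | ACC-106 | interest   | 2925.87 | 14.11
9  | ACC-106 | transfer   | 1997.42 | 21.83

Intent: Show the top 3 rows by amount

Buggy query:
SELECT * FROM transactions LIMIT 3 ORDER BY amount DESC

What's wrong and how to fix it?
Bug: LIMIT must come after ORDER BY

Fix: Sort with ORDER BY, then apply LIMIT

Corrected query:
SELECT * FROM transactions ORDER BY amount DESC LIMIT 3

Result:
id | account | kind     | amount  | fee  
---+---------+----------+---------+------
7  | ACC-104 | payment  | 4183.17 | 1.85 
5  | ACC-101 | fee      | 4126.6  | 10.11
3  | ACC-104 | interest | 4092.71 | 0.15 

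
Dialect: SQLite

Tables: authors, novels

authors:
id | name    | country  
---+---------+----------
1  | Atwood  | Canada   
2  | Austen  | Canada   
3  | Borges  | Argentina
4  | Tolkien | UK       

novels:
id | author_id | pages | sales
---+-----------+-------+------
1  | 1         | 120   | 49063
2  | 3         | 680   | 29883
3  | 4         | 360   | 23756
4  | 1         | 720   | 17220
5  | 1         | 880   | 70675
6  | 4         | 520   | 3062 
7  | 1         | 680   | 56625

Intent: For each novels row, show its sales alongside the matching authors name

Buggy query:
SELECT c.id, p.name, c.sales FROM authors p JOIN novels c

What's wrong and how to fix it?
Bug: Missing join condition: each novels row is matched to all authors rows instead of just its own

Fix: Add ON c.author_id = p.id to the JOIN

Corrected query:
SELECT c.id, p.name, c.sales FROM authors p JOIN novels c ON c.author_id = p.id

Result:
id | name    | sales
---+---------+------
1  | Atwood  | 49063
2  | Borges  | 29883
3  | Tolkien | 23756
4  | Atwood  | 17220
5  | Atwood  | 70675
6  | Tolkien | 3062 
7  | Atwood  | 56625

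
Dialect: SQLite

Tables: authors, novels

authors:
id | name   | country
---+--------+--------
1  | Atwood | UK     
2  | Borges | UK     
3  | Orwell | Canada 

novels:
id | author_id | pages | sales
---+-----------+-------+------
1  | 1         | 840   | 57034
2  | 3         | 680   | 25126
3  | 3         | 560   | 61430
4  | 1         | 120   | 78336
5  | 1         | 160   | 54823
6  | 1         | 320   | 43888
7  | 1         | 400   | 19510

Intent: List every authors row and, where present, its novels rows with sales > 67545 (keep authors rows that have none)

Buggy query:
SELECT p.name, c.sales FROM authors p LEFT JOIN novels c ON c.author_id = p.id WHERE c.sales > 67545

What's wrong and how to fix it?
Bug: A WHERE condition on the right-hand table after LEFT JOIN drops unmatched parents

Fix: Move the right-table condition into the ON clause so unmatched parents are kept

Corrected query:
SELECT p.name, c.sales FROM authors p LEFT JOIN novels c ON c.author_id = p.id AND c.sales > 67545

Result:
name   | sales
-------+------
Atwood | 78336
Borges | NULL 
Orwell | NULL 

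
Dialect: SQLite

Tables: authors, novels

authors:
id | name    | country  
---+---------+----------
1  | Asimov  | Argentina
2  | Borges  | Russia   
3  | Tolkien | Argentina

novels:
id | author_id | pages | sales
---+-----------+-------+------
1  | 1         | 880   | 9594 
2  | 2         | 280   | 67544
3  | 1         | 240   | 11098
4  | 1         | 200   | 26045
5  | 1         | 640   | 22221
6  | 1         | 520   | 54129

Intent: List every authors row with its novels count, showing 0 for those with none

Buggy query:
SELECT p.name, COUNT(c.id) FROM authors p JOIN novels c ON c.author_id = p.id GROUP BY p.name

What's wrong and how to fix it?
Bug: INNER JOIN drops authors rows that have no matching novels rows

Fix: Switch to LEFT JOIN to retain unmatched parent rows

Corrected query:
SELECT p.name, COUNT(c.id) FROM authors p LEFT JOIN novels c ON c.author_id = p.id GROUP BY p.name

Result:
name    | COUNT(c.id)
--------+------------
Asimov  | 5          
Borges  | 1          
Tolkien | 0          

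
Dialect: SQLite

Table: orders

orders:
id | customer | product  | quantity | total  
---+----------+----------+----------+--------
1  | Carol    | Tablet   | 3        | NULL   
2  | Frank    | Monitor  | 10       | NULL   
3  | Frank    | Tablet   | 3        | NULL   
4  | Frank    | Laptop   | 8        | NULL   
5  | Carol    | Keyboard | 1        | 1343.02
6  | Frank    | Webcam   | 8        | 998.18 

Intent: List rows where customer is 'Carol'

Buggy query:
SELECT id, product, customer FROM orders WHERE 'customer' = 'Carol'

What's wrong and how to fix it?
Bug: 'customer' in single quotes is a string literal, not the column; the comparison is literal-vs-literal and never true

Fix: Remove the quotes around the column name (or use double quotes for an identifier)

Corrected query:
SELECT id, product, customer FROM orders WHERE customer = 'Carol'

Result:
id | product  | customer
---+----------+---------
1  | Tablet   | Carol   
5  | Keyboard | Carol   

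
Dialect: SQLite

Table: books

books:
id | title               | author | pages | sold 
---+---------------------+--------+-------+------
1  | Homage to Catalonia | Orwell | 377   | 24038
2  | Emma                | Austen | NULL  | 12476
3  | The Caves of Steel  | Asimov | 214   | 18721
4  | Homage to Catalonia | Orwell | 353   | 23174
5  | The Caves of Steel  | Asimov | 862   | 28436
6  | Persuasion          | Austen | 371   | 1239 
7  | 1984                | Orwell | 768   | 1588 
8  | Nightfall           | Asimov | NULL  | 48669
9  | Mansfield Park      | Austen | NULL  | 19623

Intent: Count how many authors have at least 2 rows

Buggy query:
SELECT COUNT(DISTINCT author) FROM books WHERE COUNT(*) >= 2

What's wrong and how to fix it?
Bug: WHERE filters individual rows, not groups, so a group-level COUNT is invalid there

Fix: Use a subquery that GROUPs and filters with HAVING, then count its rows

Corrected query:
SELECT COUNT(*) FROM (SELECT author FROM books GROUP BY author HAVING COUNT(*) >= 2)

Result:
COUNT(*)
--------
3       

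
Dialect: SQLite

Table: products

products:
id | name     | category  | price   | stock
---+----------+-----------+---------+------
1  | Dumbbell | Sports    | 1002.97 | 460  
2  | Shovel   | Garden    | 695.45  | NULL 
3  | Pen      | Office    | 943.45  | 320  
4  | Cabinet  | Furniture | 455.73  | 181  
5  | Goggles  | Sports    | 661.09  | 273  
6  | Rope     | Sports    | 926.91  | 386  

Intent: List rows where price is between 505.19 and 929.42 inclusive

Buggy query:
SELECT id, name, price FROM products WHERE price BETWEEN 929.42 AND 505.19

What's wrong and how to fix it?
Bug: BETWEEN expects the lower bound first; with 929.42 AND 505.19 the range is empty

Fix: Swap the bounds so the smaller value comes first

Corrected query:
SELECT id, name, price FROM products WHERE price BETWEEN 505.19 AND 929.42

Result:
id | name    | price 
---+---------+-------
2  | Shovel  | 695.45
5  | Goggles | 661.09
6  | Rope    | 926.91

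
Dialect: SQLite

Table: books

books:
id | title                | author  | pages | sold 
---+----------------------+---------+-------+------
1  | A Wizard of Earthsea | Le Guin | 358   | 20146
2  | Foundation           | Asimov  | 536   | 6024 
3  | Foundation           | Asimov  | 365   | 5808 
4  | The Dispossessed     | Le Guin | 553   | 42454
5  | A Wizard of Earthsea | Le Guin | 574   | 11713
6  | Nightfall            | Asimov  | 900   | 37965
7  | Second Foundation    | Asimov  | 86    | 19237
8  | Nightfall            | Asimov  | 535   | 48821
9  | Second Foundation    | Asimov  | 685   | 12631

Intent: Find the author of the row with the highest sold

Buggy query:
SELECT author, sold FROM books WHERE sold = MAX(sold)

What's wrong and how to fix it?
Bug: WHERE is evaluated per row; an aggregate over the whole table isn't defined there

Fix: Wrap MAX in a scalar subquery so WHERE compares against a single value

Corrected query:
SELECT author, sold FROM books WHERE sold = (SELECT MAX(sold) FROM books)

Result:
author | sold 
-------+------
Asimov | 48821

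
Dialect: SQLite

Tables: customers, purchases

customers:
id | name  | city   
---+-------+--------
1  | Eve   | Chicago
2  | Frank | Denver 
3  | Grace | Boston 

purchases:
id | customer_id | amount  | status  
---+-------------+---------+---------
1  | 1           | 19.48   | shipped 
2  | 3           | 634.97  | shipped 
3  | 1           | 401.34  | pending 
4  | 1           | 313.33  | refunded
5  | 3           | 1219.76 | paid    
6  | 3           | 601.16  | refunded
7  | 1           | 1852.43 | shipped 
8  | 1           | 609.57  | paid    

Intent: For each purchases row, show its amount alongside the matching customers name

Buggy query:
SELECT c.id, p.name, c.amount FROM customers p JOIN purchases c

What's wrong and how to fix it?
Bug: JOIN with no ON clause produces a cartesian product; every purchases row pairs with every customers row

Fix: Add ON c.customer_id = p.id to the JOIN

Corrected query:
SELECT c.id, p.name, c.amount FROM customers p JOIN purchases c ON c.customer_id = p.id

Result:
id | name  | amount 
---+-------+--------
1  | Eve   | 19.48  
2  | Grace | 634.97 
3  | Eve   | 401.34 
4  | Eve   | 313.33 
5  | Grace | 1219.76
6  | Grace | 601.16 
7  | Eve   | 1852.43
8  | Eve   | 609.57 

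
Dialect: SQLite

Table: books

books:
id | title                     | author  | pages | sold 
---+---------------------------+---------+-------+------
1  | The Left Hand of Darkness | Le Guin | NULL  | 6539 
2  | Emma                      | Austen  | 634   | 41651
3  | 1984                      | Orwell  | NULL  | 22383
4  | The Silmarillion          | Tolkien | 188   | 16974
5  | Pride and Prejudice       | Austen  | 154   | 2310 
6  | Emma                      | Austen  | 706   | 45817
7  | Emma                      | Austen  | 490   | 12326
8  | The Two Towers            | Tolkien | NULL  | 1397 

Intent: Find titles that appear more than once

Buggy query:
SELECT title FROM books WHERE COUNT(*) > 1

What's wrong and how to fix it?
Bug: WHERE can't reference COUNT(*); aggregates are computed after WHERE

Fix: Group first, then use HAVING for the count condition

Corrected query:
SELECT title FROM books GROUP BY title HAVING COUNT(*) > 1

Result:
title
-----
Emma 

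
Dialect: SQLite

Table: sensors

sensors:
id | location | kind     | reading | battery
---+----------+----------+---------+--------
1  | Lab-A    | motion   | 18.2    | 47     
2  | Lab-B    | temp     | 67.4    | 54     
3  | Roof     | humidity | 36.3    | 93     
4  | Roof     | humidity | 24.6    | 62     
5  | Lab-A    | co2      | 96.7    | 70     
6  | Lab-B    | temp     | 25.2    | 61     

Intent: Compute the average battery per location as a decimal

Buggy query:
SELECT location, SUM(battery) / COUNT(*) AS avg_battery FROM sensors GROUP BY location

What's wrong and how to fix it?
Bug: SUM(battery) and COUNT(*) are both integers; the division truncates the fractional part

Fix: Multiply by 1.0 (or CAST to REAL) to force floating-point division

Corrected query:
SELECT location, SUM(battery) * 1.0 / COUNT(*) AS avg_battery FROM sensors GROUP BY location

Result:
location | avg_battery
---------+------------
Lab-A    | 58.5       
Lab-B    | 57.5       
Roof     | 77.5       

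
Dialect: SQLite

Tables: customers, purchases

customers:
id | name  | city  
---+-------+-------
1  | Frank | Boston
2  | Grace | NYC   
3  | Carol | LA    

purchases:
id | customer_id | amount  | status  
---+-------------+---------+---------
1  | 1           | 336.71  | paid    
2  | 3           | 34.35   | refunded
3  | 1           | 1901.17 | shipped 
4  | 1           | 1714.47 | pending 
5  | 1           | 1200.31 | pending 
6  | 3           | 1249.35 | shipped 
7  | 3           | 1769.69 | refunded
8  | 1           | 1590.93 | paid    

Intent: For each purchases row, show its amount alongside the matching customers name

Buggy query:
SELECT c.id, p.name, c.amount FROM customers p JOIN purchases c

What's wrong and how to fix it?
Bug: Missing join condition: each purchases row is matched to all customers rows instead of just its own

Fix: Specify the join condition linking the foreign key to the parent id

Corrected query:
SELECT c.id, p.name, c.amount FROM customers p JOIN purchases c ON c.customer_id = p.id

Result:
id | name  | amount 
---+-------+--------
1  | Frank | 336.71 
2  | Carol | 34.35  
3  | Frank | 1901.17
4  | Frank | 1714.47
5  | Frank | 1200.31
6  | Carol | 1249.35
7  | Carol | 1769.69
8  | Frank | 1590.93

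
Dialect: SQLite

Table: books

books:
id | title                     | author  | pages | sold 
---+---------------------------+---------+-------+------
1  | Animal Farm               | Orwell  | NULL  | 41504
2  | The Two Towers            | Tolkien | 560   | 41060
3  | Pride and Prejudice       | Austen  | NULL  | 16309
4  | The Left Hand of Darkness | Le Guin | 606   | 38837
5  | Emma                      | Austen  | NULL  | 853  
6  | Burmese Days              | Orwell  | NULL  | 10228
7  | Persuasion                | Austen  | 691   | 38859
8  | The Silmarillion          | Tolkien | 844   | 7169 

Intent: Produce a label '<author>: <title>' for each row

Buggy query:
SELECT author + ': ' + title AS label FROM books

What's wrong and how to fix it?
Bug: '+' is numeric addition; on text columns SQLite converts them to 0 instead of concatenating

Fix: Use the || operator for string concatenation

Corrected query:
SELECT author || ': ' || title AS label FROM books

Result:
label                             
----------------------------------
Orwell: Animal Farm               
Tolkien: The Two Towers           
Austen: Pride and Prejudice       
Le Guin: The Left Hand of Darkness
Austen: Emma                      
Orwell: Burmese Days              
Austen: Persuasion                
Tolkien: The Silmarillion         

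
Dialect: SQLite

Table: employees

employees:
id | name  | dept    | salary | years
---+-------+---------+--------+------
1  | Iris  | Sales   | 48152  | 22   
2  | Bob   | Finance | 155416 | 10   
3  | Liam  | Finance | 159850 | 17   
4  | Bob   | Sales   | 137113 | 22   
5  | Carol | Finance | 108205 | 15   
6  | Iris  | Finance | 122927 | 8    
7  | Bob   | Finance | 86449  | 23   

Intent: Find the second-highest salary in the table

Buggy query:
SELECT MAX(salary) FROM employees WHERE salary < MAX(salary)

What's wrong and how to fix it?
Bug: MAX(salary) on the right of the comparison is an aggregate-in-WHERE error

Fix: Compute the overall MAX in a subquery, then take MAX of rows below it

Corrected query:
SELECT MAX(salary) FROM employees WHERE salary < (SELECT MAX(salary) FROM employees)

Result:
MAX(salary)
-----------
155416     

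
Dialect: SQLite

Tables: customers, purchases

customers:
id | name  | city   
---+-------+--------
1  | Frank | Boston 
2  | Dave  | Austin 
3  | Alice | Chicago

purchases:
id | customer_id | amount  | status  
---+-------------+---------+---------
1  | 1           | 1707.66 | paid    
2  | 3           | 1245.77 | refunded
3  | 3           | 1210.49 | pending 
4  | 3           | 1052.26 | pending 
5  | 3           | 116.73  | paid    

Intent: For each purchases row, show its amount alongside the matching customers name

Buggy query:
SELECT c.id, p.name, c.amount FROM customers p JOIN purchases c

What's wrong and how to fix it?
Bug: Missing join condition: each purchases row is matched to all customers rows instead of just its own

Fix: Add ON c.customer_id = p.id to the JOIN

Corrected query:
SELECT c.id, p.name, c.amount FROM customers p JOIN purchases c ON c.customer_id = p.id

Result:
id | name  | amount 
---+-------+--------
1  | Frank | 1707.66
2  | Alice | 1245.77
3  | Alice | 1210.49
4  | Alice | 1052.26
5  | Alice | 116.73 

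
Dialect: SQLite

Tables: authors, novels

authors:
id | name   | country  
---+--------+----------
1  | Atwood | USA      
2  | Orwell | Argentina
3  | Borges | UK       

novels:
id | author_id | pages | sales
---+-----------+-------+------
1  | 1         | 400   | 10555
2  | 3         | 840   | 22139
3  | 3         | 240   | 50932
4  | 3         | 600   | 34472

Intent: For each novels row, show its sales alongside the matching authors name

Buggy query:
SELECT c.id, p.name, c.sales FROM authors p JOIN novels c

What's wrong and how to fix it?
Bug: Missing join condition: each novels row is matched to all authors rows instead of just its own

Fix: Add ON c.author_id = p.id to the JOIN

Corrected query:
SELECT c.id, p.name, c.sales FROM authors p JOIN novels c ON c.author_id = p.id

Result:
id | name   | sales
---+--------+------
1  | Atwood | 10555
2  | Borges | 22139
3  | Borges | 50932
4  | Borges | 34472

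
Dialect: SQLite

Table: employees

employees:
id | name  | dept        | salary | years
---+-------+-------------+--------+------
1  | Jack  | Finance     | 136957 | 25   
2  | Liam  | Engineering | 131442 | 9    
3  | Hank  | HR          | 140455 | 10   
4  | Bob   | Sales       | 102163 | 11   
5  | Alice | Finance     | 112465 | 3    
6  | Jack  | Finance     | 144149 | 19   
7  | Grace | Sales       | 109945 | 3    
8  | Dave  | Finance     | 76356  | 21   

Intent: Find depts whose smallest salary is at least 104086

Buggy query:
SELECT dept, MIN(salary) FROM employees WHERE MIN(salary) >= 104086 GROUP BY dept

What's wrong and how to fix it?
Bug: MIN() in WHERE is a misuse of aggregate

Fix: Replace WHERE with HAVING after the GROUP BY

Corrected query:
SELECT dept, MIN(salary) FROM employees GROUP BY dept HAVING MIN(salary) >= 104086

Result:
dept        | MIN(salary)
------------+------------
Engineering | 131442     
HR          | 140455     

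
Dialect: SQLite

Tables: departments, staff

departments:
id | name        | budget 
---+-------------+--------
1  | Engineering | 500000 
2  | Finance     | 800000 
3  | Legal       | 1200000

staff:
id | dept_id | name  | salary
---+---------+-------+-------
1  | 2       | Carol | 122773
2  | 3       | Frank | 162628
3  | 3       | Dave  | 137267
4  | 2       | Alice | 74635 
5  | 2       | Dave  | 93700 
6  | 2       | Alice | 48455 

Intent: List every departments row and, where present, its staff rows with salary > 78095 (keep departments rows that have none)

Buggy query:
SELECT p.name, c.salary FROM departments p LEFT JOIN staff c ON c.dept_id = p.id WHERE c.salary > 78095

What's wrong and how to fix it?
Bug: A WHERE condition on the right-hand table after LEFT JOIN drops unmatched parents

Fix: Put 'c.salary > 78095' in the JOIN's ON clause instead of WHERE

Corrected query:
SELECT p.name, c.salary FROM departments p LEFT JOIN staff c ON c.dept_id = p.id AND c.salary > 78095

Result:
name        | salary
------------+-------
Engineering | NULL  
Finance     | 93700 
Finance     | 122773
Legal       | 137267
Legal       | 162628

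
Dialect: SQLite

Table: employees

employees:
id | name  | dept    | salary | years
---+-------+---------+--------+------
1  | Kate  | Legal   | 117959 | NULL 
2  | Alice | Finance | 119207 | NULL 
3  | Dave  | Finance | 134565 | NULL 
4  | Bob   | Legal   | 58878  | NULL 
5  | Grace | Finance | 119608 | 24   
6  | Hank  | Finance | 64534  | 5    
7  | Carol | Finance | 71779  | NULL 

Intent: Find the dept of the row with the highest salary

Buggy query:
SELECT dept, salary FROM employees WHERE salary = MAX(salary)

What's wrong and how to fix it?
Bug: WHERE is evaluated per row; an aggregate over the whole table isn't defined there

Fix: Wrap MAX in a scalar subquery so WHERE compares against a single value

Corrected query:
SELECT dept, salary FROM employees WHERE salary = (SELECT MAX(salary) FROM employees)

Result:
dept    | salary
--------+-------
Finance | 134565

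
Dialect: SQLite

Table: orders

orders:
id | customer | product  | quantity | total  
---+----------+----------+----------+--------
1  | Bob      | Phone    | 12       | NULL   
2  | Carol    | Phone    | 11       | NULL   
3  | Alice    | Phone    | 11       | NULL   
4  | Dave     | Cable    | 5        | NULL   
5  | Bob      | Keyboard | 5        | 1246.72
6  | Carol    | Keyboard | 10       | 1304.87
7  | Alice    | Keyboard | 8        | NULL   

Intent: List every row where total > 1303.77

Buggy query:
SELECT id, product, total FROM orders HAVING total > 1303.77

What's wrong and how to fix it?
Bug: HAVING filters the output of aggregation, but this query has no GROUP BY and no aggregate functions, so SQLite rejects it (HAVING clause on a non-aggregate query); the condition here is per row

Fix: Use WHERE for row-level filtering

Corrected query:
SELECT id, product, total FROM orders WHERE total > 1303.77

Result:
id | product  | total  
---+----------+--------
6  | Keyboard | 1304.87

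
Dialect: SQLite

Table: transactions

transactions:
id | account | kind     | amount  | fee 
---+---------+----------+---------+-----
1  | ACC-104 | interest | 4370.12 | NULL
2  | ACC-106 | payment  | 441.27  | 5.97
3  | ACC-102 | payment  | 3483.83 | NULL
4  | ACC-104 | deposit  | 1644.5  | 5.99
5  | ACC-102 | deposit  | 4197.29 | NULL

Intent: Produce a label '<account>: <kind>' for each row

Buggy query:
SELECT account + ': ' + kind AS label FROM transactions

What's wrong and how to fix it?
Bug: '+' is numeric addition; on text columns SQLite converts them to 0 instead of concatenating

Fix: Use the || operator for string concatenation

Corrected query:
SELECT account || ': ' || kind AS label FROM transactions

Result:
label            
-----------------
ACC-104: interest
ACC-106: payment 
ACC-102: payment 
ACC-104: deposit 
ACC-102: deposit 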